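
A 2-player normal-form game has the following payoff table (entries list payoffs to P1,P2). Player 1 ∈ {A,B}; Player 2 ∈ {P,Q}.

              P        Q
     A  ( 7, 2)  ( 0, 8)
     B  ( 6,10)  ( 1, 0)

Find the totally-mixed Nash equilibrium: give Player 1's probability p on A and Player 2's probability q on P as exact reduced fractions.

P1 mixes 5/8 on A; P2 mixes 1/2 on P

P1 indiff ⇒ q·7+(1-q)·0 = q·6+(1-q)·1 ⇒ q(1) = (1-q)(1) ⇒ q = 1/2
P2 indiff ⇒ p·2+(1-p)·10 = p·8+(1-p)·0 ⇒ p(-6) = (1-p)(-10) ⇒ p = 5/8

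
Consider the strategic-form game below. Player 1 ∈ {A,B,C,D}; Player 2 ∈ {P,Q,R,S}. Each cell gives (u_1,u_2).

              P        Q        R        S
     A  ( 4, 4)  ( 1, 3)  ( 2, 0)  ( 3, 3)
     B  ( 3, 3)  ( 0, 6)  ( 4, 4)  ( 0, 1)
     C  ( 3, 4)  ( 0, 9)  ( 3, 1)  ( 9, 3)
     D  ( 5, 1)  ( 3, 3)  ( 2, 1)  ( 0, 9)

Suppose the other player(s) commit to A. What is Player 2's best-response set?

argmax u_2 = {P}

u_2(P vs A) = 4
u_2(Q vs A) = 3
u_2(R vs A) = 0
u_2(S vs A) = 3
max payoff 4 at {P}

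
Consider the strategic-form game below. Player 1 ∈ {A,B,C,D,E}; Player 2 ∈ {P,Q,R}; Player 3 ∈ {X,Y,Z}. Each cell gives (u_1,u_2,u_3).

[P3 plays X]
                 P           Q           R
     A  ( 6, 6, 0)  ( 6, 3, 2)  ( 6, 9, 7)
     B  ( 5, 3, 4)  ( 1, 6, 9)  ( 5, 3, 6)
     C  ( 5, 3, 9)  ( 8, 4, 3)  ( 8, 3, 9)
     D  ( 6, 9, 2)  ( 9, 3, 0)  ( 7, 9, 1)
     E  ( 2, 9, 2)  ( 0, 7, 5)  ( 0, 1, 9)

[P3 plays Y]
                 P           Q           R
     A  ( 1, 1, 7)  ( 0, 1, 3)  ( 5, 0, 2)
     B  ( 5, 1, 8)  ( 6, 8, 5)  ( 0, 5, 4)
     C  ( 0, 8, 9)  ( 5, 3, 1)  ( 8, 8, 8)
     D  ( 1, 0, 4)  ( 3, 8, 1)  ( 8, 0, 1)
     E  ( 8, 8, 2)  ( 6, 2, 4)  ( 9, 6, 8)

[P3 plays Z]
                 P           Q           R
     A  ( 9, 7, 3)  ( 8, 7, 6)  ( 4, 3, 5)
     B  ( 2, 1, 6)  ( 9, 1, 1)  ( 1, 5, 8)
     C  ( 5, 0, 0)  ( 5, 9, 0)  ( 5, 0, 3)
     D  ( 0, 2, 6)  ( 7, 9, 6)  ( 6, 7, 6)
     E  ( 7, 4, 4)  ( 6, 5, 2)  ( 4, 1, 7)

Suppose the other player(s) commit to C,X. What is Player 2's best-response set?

argmax u_2 = {Q}

u_2(P vs C,X) = 3
u_2(Q vs C,X) = 4
u_2(R vs C,X) = 3
max payoff 4 at {Q}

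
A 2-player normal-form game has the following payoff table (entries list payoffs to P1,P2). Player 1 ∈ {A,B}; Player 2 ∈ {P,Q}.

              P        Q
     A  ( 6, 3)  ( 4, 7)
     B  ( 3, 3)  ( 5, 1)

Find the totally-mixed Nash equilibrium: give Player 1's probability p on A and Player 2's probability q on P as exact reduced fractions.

P1 indiff ⇒ q·6+(1-q)·4 = q·3+(1-q)·5 ⇒ q(3) = (1-q)(1) ⇒ q = 1/4
P2 indiff ⇒ p·3+(1-p)·3 = p·7+(1-p)·1 ⇒ p(-4) = (1-p)(-2) ⇒ p = 1/3

P1 mixes 1/3 on A; P2 mixes 1/4 on P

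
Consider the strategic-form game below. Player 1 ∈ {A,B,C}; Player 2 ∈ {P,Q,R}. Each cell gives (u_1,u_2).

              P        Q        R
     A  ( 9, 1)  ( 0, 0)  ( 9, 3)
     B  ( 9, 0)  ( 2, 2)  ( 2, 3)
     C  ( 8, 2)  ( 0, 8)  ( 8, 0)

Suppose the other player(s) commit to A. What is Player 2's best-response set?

u_2(P vs A) = 1
u_2(Q vs A) = 0
u_2(R vs A) = 3
max payoff 3 at {R}

P2 best: {R}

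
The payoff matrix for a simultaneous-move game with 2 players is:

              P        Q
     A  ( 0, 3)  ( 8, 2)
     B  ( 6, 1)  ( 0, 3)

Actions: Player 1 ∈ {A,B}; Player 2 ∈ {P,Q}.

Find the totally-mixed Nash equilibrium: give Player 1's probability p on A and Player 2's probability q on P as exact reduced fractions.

P1 indiff ⇒ q·0+(1-q)·8 = q·6+(1-q)·0 ⇒ q(-6) = (1-q)(-8) ⇒ q = 4/7
P2 indiff ⇒ p·3+(1-p)·1 = p·2+(1-p)·3 ⇒ p(1) = (1-p)(2) ⇒ p = 2/3

P1 mixes 2/3 on A; P2 mixes 4/7 on P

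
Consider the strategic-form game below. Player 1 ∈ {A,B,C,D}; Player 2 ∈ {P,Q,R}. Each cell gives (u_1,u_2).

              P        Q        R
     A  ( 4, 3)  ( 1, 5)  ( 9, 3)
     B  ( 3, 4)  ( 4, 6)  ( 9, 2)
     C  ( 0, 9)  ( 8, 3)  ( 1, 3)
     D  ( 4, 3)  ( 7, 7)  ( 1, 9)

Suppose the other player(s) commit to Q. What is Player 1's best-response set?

u_1(A vs Q) = 1
u_1(B vs Q) = 4
u_1(C vs Q) = 8
u_1(D vs Q) = 7
max payoff 8 at {C}

BR_1 = {C}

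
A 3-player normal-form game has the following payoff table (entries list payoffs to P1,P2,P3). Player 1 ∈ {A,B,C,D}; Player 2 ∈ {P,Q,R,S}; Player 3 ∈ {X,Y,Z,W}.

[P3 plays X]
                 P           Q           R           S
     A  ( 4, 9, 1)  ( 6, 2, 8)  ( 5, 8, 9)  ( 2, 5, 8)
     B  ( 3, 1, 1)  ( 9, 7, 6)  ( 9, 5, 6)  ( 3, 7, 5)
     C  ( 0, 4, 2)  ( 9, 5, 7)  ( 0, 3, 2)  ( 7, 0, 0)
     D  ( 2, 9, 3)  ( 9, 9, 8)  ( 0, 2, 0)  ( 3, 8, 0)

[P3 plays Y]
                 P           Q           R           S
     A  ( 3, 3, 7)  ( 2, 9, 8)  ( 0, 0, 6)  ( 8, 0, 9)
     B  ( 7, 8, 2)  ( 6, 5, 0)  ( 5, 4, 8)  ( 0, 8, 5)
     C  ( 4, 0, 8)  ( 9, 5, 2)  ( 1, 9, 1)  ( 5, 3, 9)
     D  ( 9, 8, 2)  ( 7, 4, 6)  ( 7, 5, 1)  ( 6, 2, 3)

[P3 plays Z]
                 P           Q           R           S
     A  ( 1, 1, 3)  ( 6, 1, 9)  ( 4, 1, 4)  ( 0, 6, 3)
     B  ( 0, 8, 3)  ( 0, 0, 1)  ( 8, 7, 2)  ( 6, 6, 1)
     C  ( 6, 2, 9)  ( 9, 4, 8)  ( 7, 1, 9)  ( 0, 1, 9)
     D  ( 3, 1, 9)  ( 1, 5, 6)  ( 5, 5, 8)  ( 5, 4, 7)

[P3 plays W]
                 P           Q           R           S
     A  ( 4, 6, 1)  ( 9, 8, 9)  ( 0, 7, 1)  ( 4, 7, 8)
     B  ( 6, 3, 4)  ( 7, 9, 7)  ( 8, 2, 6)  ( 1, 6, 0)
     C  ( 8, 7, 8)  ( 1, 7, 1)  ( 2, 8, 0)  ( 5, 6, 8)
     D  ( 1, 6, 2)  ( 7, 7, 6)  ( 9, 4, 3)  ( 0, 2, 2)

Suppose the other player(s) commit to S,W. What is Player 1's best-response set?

P1 best: {C}

u_1(A vs S,W) = 4
u_1(B vs S,W) = 1
u_1(C vs S,W) = 5
u_1(D vs S,W) = 0
max payoff 5 at {C}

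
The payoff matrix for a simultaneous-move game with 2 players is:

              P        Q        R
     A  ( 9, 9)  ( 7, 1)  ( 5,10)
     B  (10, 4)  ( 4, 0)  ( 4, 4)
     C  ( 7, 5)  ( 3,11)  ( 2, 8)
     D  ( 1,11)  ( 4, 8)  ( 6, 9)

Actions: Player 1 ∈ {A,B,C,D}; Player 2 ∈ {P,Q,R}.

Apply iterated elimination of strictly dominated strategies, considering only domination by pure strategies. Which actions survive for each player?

IESDS → P1:{A,B,D} P2:{P,R}

P1 drop C (A beats it: P:9>7 Q:7>3 R:5>2)
P2 drop Q (P beats it: A:9>1 B:4>0 D:11>8)
P1→{A,B,D} P2→{P,R}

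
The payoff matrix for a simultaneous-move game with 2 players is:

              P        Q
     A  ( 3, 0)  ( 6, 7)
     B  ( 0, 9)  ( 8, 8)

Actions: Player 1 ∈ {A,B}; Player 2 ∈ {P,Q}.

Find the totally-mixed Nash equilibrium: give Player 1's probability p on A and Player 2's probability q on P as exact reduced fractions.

P1 mixes 1/8 on A; P2 mixes 2/5 on P

P1 indiff ⇒ q·3+(1-q)·6 = q·0+(1-q)·8 ⇒ q(3) = (1-q)(2) ⇒ q = 2/5
P2 indiff ⇒ p·0+(1-p)·9 = p·7+(1-p)·8 ⇒ p(-7) = (1-p)(-1) ⇒ p = 1/8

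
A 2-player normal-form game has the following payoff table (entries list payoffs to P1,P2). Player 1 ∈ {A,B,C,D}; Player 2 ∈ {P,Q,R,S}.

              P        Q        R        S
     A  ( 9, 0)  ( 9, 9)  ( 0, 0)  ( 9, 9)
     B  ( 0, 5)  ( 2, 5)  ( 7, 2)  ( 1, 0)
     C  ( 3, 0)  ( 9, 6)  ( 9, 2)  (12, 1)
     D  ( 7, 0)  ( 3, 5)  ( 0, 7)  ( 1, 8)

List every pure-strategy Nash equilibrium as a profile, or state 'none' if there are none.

Nash profiles: (A,Q), (C,Q)

(A,P): not NE [P2→S gives 9>0]
(A,Q): NE
(A,R): not NE [P1→C gives 9>0; P2→S gives 9>0]
(A,S): not NE [P1→C gives 12>9]
(B,P): not NE [P1→A gives 9>0]
(B,Q): not NE [P1→C gives 9>2]
(B,R): not NE [P1→C gives 9>7; P2→Q gives 5>2]
(B,S): not NE [P1→C gives 12>1; P2→Q gives 5>0]
(C,P): not NE [P1→A gives 9>3; P2→Q gives 6>0]
(C,Q): NE
(C,R): not NE [P2→Q gives 6>2]
(C,S): not NE [P2→Q gives 6>1]
(D,P): not NE [P1→A gives 9>7; P2→S gives 8>0]
(D,Q): not NE [P1→C gives 9>3; P2→S gives 8>5]
(D,R): not NE [P1→C gives 9>0; P2→S gives 8>7]
(D,S): not NE [P1→C gives 12>1]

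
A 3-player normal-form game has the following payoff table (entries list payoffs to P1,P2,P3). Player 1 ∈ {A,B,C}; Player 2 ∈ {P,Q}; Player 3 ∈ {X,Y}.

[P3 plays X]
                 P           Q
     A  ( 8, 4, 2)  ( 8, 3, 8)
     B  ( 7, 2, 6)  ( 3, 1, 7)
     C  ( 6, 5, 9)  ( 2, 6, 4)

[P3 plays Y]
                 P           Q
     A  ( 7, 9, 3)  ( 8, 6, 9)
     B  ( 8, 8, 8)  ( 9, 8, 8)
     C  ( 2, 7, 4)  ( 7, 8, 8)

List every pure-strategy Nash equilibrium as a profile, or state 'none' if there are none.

Nash profiles: (B,P,Y), (B,Q,Y)

(A,P,X): not NE [P3→Y gives 3>2]
(A,P,Y): not NE [P1→B gives 8>7]
(A,Q,X): not NE [P2→P gives 4>3; P3→Y gives 9>8]
(A,Q,Y): not NE [P1→B gives 9>8; P2→P gives 9>6]
(B,P,X): not NE [P1→A gives 8>7; P3→Y gives 8>6]
(B,P,Y): NE
(B,Q,X): not NE [P1→A gives 8>3; P2→P gives 2>1; P3→Y gives 8>7]
(B,Q,Y): NE
(C,P,X): not NE [P1→A gives 8>6; P2→Q gives 6>5]
(C,P,Y): not NE [P1→B gives 8>2; P2→Q gives 8>7; P3→X gives 9>4]
(C,Q,X): not NE [P1→A gives 8>2; P3→Y gives 8>4]
(C,Q,Y): not NE [P1→B gives 9>7]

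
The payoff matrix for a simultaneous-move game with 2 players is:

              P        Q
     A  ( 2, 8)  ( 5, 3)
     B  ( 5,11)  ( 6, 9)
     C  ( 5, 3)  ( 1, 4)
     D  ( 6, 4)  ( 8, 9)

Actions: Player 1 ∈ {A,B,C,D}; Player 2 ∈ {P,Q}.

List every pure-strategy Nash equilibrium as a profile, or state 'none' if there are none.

Nash profiles: (D,Q)

(A,P): not NE [P1→D gives 6>2]
(A,Q): not NE [P1→D gives 8>5; P2→P gives 8>3]
(B,P): not NE [P1→D gives 6>5]
(B,Q): not NE [P1→D gives 8>6; P2→P gives 11>9]
(C,P): not NE [P1→D gives 6>5; P2→Q gives 4>3]
(C,Q): not NE [P1→D gives 8>1]
(D,P): not NE [P2→Q gives 9>4]
(D,Q): NE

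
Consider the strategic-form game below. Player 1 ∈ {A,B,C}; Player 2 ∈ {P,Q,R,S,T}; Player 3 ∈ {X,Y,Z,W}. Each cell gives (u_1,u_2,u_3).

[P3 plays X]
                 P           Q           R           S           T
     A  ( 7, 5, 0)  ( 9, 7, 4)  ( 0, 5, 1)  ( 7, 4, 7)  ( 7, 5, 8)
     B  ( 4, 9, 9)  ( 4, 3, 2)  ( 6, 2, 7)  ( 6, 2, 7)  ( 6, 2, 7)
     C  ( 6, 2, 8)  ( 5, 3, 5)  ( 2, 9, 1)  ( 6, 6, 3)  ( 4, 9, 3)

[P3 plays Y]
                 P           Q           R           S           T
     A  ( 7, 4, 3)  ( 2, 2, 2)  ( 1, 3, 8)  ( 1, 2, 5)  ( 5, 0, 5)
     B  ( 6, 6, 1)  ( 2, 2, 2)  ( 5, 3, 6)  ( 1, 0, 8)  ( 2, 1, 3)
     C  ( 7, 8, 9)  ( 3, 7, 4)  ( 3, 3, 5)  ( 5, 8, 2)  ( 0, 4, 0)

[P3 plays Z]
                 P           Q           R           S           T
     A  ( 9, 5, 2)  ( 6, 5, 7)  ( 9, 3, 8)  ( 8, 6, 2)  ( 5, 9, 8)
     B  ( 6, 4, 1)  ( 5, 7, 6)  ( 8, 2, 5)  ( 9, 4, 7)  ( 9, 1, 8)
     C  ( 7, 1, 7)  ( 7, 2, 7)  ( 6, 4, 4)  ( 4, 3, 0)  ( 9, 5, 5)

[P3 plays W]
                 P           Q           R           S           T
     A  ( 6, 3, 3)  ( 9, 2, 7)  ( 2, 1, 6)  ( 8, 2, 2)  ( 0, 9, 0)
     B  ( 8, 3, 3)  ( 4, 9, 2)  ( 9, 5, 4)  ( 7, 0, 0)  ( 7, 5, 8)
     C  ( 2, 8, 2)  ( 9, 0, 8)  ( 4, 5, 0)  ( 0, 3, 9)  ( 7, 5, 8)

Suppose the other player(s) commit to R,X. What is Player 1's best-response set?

u_1(A vs R,X) = 0
u_1(B vs R,X) = 6
u_1(C vs R,X) = 2
max payoff 6 at {B}

BR_1 = {B}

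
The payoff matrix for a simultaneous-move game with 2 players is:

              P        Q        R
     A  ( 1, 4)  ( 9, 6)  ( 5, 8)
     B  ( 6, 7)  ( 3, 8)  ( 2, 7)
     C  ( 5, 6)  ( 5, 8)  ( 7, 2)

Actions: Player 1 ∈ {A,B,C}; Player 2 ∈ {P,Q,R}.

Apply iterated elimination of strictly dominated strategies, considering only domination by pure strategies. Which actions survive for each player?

Remaining: P1:{A,C} P2:{Q,R}

P2 drop P (Q beats it: A:6>4 B:8>7 C:8>6)
P1 drop B (A beats it: Q:9>3 R:5>2)
P1→{A,C} P2→{Q,R}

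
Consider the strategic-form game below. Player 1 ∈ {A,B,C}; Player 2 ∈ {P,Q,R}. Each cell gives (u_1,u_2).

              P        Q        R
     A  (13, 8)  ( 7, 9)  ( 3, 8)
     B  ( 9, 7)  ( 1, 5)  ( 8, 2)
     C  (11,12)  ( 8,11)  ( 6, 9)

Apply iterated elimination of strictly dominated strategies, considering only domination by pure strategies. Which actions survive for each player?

P2 drop R (Q beats it: A:9>8 B:5>2 C:11>9)
P1 drop B (A beats it: P:13>9 Q:7>1)
P1→{A,C} P2→{P,Q}

Survivors P1:{A,C} P2:{P,Q}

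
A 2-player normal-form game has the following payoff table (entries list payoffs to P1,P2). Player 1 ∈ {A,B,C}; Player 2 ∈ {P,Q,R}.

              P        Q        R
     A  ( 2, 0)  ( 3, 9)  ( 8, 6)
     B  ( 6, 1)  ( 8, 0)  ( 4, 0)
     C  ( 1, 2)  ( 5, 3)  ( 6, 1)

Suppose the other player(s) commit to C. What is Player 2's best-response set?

u_2(P vs C) = 2
u_2(Q vs C) = 3
u_2(R vs C) = 1
max payoff 3 at {Q}

BR_2 = {Q}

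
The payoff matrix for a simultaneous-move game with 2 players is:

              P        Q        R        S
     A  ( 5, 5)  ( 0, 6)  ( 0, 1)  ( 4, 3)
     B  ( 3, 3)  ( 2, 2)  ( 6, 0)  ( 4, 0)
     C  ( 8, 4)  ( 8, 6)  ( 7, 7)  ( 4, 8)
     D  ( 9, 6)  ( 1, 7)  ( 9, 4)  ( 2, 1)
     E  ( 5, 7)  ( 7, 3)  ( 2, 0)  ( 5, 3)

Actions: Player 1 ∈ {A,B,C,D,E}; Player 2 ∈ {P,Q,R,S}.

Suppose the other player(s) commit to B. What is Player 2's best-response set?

BR_2 = {P}

u_2(P vs B) = 3
u_2(Q vs B) = 2
u_2(R vs B) = 0
u_2(S vs B) = 0
max payoff 3 at {P}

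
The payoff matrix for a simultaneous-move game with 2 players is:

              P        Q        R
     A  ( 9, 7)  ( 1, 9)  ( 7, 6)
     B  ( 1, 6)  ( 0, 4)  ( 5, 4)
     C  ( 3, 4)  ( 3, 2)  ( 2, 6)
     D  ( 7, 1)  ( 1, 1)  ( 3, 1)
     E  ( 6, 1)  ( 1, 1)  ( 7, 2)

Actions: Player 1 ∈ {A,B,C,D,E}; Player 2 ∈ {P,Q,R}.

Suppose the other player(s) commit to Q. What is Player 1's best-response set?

argmax u_1 = {C}

u_1(A vs Q) = 1
u_1(B vs Q) = 0
u_1(C vs Q) = 3
u_1(D vs Q) = 1
u_1(E vs Q) = 1
max payoff 3 at {C}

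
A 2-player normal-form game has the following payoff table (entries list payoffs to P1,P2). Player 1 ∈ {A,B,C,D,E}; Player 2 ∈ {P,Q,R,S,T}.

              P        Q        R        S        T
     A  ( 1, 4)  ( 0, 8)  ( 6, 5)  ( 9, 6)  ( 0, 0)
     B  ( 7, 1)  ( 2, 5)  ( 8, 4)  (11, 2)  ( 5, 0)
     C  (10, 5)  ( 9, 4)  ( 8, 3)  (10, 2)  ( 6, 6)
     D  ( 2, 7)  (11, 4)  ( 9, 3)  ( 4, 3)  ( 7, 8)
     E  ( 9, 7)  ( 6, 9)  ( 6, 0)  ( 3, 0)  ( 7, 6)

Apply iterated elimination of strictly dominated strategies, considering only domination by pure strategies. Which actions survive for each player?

P1 drop A (B beats it: P:7>1 Q:2>0 R:8>6 S:11>9 T:5>0)
P2 drop R (Q beats it: B:5>4 C:4>3 D:4>3 E:9>0)
P2 drop S (Q beats it: B:5>2 C:4>2 D:4>3 E:9>0)
P1 drop B (C beats it: P:10>7 Q:9>2 T:6>5)
P1→{C,D,E} P2→{P,Q,T}

Remaining: P1:{C,D,E} P2:{P,Q,T}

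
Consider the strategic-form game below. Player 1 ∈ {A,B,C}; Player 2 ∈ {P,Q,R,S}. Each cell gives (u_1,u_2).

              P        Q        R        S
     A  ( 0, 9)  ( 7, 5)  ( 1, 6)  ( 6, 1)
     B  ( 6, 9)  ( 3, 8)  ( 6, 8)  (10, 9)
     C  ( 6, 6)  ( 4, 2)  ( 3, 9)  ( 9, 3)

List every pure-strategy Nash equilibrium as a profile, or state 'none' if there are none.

(A,P): not NE [P1→C gives 6>0]
(A,Q): not NE [P2→P gives 9>5]
(A,R): not NE [P1→B gives 6>1; P2→P gives 9>6]
(A,S): not NE [P1→B gives 10>6; P2→P gives 9>1]
(B,P): NE
(B,Q): not NE [P1→A gives 7>3; P2→S gives 9>8]
(B,R): not NE [P2→S gives 9>8]
(B,S): NE
(C,P): not NE [P2→R gives 9>6]
(C,Q): not NE [P1→A gives 7>4; P2→R gives 9>2]
(C,R): not NE [P1→B gives 6>3]
(C,S): not NE [P1→B gives 10>9; P2→R gives 9>3]

Nash profiles: (B,P), (B,S)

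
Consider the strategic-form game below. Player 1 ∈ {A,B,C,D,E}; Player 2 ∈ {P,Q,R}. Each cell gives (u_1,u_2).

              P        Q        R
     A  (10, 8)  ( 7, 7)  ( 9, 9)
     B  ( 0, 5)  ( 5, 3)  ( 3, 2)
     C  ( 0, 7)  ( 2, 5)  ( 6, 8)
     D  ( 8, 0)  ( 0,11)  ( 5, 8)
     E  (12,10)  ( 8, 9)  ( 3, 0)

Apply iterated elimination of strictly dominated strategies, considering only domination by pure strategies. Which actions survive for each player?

P1 drop B (A beats it: P:10>0 Q:7>5 R:9>3)
P1 drop C (A beats it: P:10>0 Q:7>2 R:9>6)
P1 drop D (A beats it: P:10>8 Q:7>0 R:9>5)
P2 drop Q (P beats it: A:8>7 E:10>9)
P1→{A,E} P2→{P,R}

IESDS → P1:{A,E} P2:{P,R}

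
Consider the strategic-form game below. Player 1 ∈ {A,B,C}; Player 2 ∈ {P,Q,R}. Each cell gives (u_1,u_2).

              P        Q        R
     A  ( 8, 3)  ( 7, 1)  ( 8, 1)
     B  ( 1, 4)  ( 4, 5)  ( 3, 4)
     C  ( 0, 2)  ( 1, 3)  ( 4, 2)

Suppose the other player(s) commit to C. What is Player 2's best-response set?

u_2(P vs C) = 2
u_2(Q vs C) = 3
u_2(R vs C) = 2
max payoff 3 at {Q}

BR_2 = {Q}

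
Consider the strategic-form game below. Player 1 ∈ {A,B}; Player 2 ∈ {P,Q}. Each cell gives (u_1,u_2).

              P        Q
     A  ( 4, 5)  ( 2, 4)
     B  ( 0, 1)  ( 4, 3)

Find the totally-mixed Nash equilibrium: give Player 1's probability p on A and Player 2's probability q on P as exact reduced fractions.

P1 mixes 2/3 on A; P2 mixes 1/3 on P

P1 indiff ⇒ q·4+(1-q)·2 = q·0+(1-q)·4 ⇒ q(4) = (1-q)(2) ⇒ q = 1/3
P2 indiff ⇒ p·5+(1-p)·1 = p·4+(1-p)·3 ⇒ p(1) = (1-p)(2) ⇒ p = 2/3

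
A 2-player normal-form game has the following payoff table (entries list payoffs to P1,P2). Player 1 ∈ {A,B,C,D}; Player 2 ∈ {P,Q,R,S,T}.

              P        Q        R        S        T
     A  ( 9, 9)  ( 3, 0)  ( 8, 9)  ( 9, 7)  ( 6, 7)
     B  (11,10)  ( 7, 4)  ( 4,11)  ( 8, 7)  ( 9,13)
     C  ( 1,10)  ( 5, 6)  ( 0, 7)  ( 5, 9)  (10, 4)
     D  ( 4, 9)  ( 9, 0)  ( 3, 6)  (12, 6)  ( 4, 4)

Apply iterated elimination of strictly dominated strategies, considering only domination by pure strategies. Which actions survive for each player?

P2 drop Q (P beats it: A:9>0 B:10>4 C:10>6 D:9>0)
P2 drop S (P beats it: A:9>7 B:10>7 C:10>9 D:9>6)
P1 drop D (A beats it: P:9>4 R:8>3 T:6>4)
P1→{A,B,C} P2→{P,R,T}

Remaining: P1:{A,B,C} P2:{P,R,T}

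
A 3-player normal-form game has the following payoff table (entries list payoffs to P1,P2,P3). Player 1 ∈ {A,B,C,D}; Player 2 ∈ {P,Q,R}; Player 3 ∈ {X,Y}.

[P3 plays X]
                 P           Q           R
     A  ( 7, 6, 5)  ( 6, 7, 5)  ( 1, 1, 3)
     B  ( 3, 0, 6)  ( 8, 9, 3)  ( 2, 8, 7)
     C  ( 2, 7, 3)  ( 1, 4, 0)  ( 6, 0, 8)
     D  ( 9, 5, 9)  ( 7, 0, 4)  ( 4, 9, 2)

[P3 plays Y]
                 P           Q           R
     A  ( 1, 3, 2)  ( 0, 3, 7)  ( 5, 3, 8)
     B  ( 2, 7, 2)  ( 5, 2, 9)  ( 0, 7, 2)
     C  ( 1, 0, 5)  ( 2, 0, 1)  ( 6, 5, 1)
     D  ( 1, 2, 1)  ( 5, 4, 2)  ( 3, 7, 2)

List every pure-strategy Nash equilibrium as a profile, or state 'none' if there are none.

PSNE: ∅

(A,P,X): not NE [P1→D gives 9>7; P2→Q gives 7>6]
(A,P,Y): not NE [P1→B gives 2>1; P3→X gives 5>2]
(A,Q,X): not NE [P1→B gives 8>6; P3→Y gives 7>5]
(A,Q,Y): not NE [P1→D gives 5>0]
(A,R,X): not NE [P1→C gives 6>1; P2→Q gives 7>1; P3→Y gives 8>3]
(A,R,Y): not NE [P1→C gives 6>5]
(B,P,X): not NE [P1→D gives 9>3; P2→Q gives 9>0]
(B,P,Y): not NE [P3→X gives 6>2]
(B,Q,X): not NE [P3→Y gives 9>3]
(B,Q,Y): not NE [P2→R gives 7>2]
(B,R,X): not NE [P1→C gives 6>2; P2→Q gives 9>8]
(B,R,Y): not NE [P1→C gives 6>0; P3→X gives 7>2]
(C,P,X): not NE [P1→D gives 9>2; P3→Y gives 5>3]
(C,P,Y): not NE [P1→B gives 2>1; P2→R gives 5>0]
(C,Q,X): not NE [P1→B gives 8>1; P2→P gives 7>4; P3→Y gives 1>0]
(C,Q,Y): not NE [P1→D gives 5>2; P2→R gives 5>0]
(C,R,X): not NE [P2→P gives 7>0]
(C,R,Y): not NE [P3→X gives 8>1]
(D,P,X): not NE [P2→R gives 9>5]
(D,P,Y): not NE [P1→B gives 2>1; P2→R gives 7>2; P3→X gives 9>1]
(D,Q,X): not NE [P1→B gives 8>7; P2→R gives 9>0]
(D,Q,Y): not NE [P2→R gives 7>4; P3→X gives 4>2]
(D,R,X): not NE [P1→C gives 6>4]
(D,R,Y): not NE [P1→C gives 6>3]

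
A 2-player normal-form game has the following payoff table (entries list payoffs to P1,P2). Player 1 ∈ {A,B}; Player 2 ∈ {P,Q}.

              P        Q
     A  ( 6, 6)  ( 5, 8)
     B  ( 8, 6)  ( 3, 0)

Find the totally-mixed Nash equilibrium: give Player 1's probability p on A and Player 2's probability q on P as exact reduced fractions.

p=3/4, q=1/2

P1 indiff ⇒ q·6+(1-q)·5 = q·8+(1-q)·3 ⇒ q(-2) = (1-q)(-2) ⇒ q = 1/2
P2 indiff ⇒ p·6+(1-p)·6 = p·8+(1-p)·0 ⇒ p(-2) = (1-p)(-6) ⇒ p = 3/4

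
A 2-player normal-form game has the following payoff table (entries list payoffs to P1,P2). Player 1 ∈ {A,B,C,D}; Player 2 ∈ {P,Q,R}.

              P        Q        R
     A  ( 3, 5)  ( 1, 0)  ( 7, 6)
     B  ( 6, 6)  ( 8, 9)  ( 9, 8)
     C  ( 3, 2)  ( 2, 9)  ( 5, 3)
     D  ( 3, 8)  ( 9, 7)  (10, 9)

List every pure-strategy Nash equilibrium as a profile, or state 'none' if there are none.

(A,P): not NE [P1→B gives 6>3; P2→R gives 6>5]
(A,Q): not NE [P1→D gives 9>1; P2→R gives 6>0]
(A,R): not NE [P1→D gives 10>7]
(B,P): not NE [P2→Q gives 9>6]
(B,Q): not NE [P1→D gives 9>8]
(B,R): not NE [P1→D gives 10>9; P2→Q gives 9>8]
(C,P): not NE [P1→B gives 6>3; P2→Q gives 9>2]
(C,Q): not NE [P1→D gives 9>2]
(C,R): not NE [P1→D gives 10>5; P2→Q gives 9>3]
(D,P): not NE [P1→B gives 6>3; P2→R gives 9>8]
(D,Q): not NE [P2→R gives 9>7]
(D,R): NE

Nash profiles: (D,R)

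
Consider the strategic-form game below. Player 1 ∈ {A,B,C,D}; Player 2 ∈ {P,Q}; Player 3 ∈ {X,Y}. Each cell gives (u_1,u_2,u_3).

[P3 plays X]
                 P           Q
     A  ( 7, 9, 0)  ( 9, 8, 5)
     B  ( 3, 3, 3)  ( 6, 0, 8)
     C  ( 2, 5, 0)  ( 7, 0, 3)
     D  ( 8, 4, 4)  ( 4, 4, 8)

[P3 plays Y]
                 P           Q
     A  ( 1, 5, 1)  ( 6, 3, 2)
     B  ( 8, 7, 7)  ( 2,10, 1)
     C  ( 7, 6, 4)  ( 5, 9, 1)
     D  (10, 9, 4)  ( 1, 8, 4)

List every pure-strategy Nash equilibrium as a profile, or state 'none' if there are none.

(A,P,X): not NE [P1→D gives 8>7; P3→Y gives 1>0]
(A,P,Y): not NE [P1→D gives 10>1]
(A,Q,X): not NE [P2→P gives 9>8]
(A,Q,Y): not NE [P2→P gives 5>3; P3→X gives 5>2]
(B,P,X): not NE [P1→D gives 8>3; P3→Y gives 7>3]
(B,P,Y): not NE [P1→D gives 10>8; P2→Q gives 10>7]
(B,Q,X): not NE [P1→A gives 9>6; P2→P gives 3>0]
(B,Q,Y): not NE [P1→A gives 6>2; P3→X gives 8>1]
(C,P,X): not NE [P1→D gives 8>2; P3→Y gives 4>0]
(C,P,Y): not NE [P1→D gives 10>7; P2→Q gives 9>6]
(C,Q,X): not NE [P1→A gives 9>7; P2→P gives 5>0]
(C,Q,Y): not NE [P1→A gives 6>5; P3→X gives 3>1]
(D,P,X): NE
(D,P,Y): NE
(D,Q,X): not NE [P1→A gives 9>4]
(D,Q,Y): not NE [P1→A gives 6>1; P2→P gives 9>8; P3→X gives 8>4]

PSNE = {(D,P,X), (D,P,Y)}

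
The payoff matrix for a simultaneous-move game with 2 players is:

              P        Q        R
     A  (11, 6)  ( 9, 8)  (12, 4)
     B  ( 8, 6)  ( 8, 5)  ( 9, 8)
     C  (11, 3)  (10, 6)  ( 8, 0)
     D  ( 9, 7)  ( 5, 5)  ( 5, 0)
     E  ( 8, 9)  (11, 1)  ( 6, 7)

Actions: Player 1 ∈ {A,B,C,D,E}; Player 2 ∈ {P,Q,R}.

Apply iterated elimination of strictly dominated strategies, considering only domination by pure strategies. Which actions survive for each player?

IESDS → P1:{A,C,E} P2:{P,Q}

P1 drop B (A beats it: P:11>8 Q:9>8 R:12>9)
P1 drop D (A beats it: P:11>9 Q:9>5 R:12>5)
P2 drop R (P beats it: A:6>4 C:3>0 E:9>7)
P1→{A,C,E} P2→{P,Q}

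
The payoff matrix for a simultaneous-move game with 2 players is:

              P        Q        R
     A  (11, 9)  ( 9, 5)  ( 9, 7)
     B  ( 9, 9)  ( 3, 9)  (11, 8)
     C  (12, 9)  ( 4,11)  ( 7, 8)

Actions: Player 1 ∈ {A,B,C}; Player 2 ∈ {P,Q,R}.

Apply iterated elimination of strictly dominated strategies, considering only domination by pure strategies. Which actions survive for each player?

P2 drop R (P beats it: A:9>7 B:9>8 C:9>8)
P1 drop B (A beats it: P:11>9 Q:9>3)
P1→{A,C} P2→{P,Q}

Remaining: P1:{A,C} P2:{P,Q}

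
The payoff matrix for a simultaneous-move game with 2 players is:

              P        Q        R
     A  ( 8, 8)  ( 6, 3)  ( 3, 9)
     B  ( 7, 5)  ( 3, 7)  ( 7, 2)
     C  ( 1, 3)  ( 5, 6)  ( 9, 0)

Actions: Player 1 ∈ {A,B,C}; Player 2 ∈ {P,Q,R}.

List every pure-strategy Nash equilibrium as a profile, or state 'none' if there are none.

(A,P): not NE [P2→R gives 9>8]
(A,Q): not NE [P2→R gives 9>3]
(A,R): not NE [P1→C gives 9>3]
(B,P): not NE [P1→A gives 8>7; P2→Q gives 7>5]
(B,Q): not NE [P1→A gives 6>3]
(B,R): not NE [P1→C gives 9>7; P2→Q gives 7>2]
(C,P): not NE [P1→A gives 8>1; P2→Q gives 6>3]
(C,Q): not NE [P1→A gives 6>5]
(C,R): not NE [P2→Q gives 6>0]

PSNE: ∅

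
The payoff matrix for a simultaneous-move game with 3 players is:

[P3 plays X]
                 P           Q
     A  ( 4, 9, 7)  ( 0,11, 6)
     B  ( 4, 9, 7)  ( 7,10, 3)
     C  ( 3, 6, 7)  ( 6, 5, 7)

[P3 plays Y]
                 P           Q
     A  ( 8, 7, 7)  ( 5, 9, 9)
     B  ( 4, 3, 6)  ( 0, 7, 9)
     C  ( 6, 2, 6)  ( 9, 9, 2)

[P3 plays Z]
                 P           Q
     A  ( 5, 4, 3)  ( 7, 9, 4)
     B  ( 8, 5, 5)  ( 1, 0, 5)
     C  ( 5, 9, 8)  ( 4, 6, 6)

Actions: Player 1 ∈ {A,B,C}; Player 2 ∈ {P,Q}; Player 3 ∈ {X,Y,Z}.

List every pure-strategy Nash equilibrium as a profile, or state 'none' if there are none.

(A,P,X): not NE [P2→Q gives 11>9]
(A,P,Y): not NE [P2→Q gives 9>7]
(A,P,Z): not NE [P1→B gives 8>5; P2→Q gives 9>4; P3→Y gives 7>3]
(A,Q,X): not NE [P1→B gives 7>0; P3→Y gives 9>6]
(A,Q,Y): not NE [P1→C gives 9>5]
(A,Q,Z): not NE [P3→Y gives 9>4]
(B,P,X): not NE [P2→Q gives 10>9]
(B,P,Y): not NE [P1→A gives 8>4; P2→Q gives 7>3; P3→X gives 7>6]
(B,P,Z): not NE [P3→X gives 7>5]
(B,Q,X): not NE [P3→Y gives 9>3]
(B,Q,Y): not NE [P1→C gives 9>0]
(B,Q,Z): not NE [P1→A gives 7>1; P2→P gives 5>0; P3→Y gives 9>5]
(C,P,X): not NE [P1→B gives 4>3; P3→Z gives 8>7]
(C,P,Y): not NE [P1→A gives 8>6; P2→Q gives 9>2; P3→Z gives 8>6]
(C,P,Z): not NE [P1→B gives 8>5]
(C,Q,X): not NE [P1→B gives 7>6; P2→P gives 6>5]
(C,Q,Y): not NE [P3→X gives 7>2]
(C,Q,Z): not NE [P1→A gives 7>4; P2→P gives 9>6; P3→X gives 7>6]

PSNE: ∅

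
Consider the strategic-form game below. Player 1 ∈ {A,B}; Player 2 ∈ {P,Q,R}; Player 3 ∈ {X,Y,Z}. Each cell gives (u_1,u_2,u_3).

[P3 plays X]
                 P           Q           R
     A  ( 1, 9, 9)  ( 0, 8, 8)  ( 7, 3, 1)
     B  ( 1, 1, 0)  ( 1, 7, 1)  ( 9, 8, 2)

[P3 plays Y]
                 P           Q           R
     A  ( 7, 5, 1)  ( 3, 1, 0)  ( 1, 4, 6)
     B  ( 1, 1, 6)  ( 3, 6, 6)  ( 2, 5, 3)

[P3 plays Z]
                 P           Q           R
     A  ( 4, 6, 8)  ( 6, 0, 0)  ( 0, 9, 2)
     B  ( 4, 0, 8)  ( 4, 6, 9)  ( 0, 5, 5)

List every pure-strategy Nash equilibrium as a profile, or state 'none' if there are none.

(A,P,X): NE
(A,P,Y): not NE [P3→X gives 9>1]
(A,P,Z): not NE [P2→R gives 9>6; P3→X gives 9>8]
(A,Q,X): not NE [P1→B gives 1>0; P2→P gives 9>8]
(A,Q,Y): not NE [P2→P gives 5>1; P3→X gives 8>0]
(A,Q,Z): not NE [P2→R gives 9>0; P3→X gives 8>0]
(A,R,X): not NE [P1→B gives 9>7; P2→P gives 9>3; P3→Y gives 6>1]
(A,R,Y): not NE [P1→B gives 2>1; P2→P gives 5>4]
(A,R,Z): not NE [P3→Y gives 6>2]
(B,P,X): not NE [P2→R gives 8>1; P3→Z gives 8>0]
(B,P,Y): not NE [P1→A gives 7>1; P2→Q gives 6>1; P3→Z gives 8>6]
(B,P,Z): not NE [P2→Q gives 6>0]
(B,Q,X): not NE [P2→R gives 8>7; P3→Z gives 9>1]
(B,Q,Y): not NE [P3→Z gives 9>6]
(B,Q,Z): not NE [P1→A gives 6>4]
(B,R,X): not NE [P3→Z gives 5>2]
(B,R,Y): not NE [P2→Q gives 6>5; P3→Z gives 5>3]
(B,R,Z): not NE [P2→Q gives 6>5]

Nash profiles: (A,P,X)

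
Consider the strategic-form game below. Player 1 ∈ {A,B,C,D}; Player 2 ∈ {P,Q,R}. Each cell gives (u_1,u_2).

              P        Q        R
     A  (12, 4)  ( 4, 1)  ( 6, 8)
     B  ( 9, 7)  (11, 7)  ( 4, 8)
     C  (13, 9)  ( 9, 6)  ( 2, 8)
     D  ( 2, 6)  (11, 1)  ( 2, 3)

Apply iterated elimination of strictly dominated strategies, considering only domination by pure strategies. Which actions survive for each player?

P2 drop Q (R beats it: A:8>1 B:8>7 C:8>6 D:3>1)
P1 drop B (A beats it: P:12>9 R:6>4)
P1 drop D (A beats it: P:12>2 R:6>2)
P1→{A,C} P2→{P,R}

Remaining: P1:{A,C} P2:{P,R}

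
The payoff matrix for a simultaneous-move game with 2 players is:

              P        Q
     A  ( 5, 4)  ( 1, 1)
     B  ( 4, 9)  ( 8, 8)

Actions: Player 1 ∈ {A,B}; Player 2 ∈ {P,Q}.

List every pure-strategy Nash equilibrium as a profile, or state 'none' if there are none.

Nash profiles: (A,P)

(A,P): NE
(A,Q): not NE [P1→B gives 8>1; P2→P gives 4>1]
(B,P): not NE [P1→A gives 5>4]
(B,Q): not NE [P2→P gives 9>8]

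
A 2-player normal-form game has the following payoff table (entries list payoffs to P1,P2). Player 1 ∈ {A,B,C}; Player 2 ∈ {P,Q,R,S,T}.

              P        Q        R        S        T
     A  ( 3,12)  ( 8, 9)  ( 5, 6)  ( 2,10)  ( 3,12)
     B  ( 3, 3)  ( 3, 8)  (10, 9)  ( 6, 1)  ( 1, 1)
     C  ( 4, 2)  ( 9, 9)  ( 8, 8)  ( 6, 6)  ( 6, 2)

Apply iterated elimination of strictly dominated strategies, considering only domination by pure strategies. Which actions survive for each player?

P1 drop A (C beats it: P:4>3 Q:9>8 R:8>5 S:6>2 T:6>3)
P2 drop P (Q beats it: B:8>3 C:9>2)
P2 drop S (Q beats it: B:8>1 C:9>6)
P2 drop T (Q beats it: B:8>1 C:9>2)
P1→{B,C} P2→{Q,R}

IESDS → P1:{B,C} P2:{Q,R}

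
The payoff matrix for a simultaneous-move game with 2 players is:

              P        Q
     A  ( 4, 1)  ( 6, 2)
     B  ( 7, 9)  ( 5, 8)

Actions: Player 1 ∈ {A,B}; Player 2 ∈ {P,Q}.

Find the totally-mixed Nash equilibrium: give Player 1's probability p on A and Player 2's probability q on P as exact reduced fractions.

P1 indiff ⇒ q·4+(1-q)·6 = q·7+(1-q)·5 ⇒ q(-3) = (1-q)(-1) ⇒ q = 1/4
P2 indiff ⇒ p·1+(1-p)·9 = p·2+(1-p)·8 ⇒ p(-1) = (1-p)(-1) ⇒ p = 1/2

P1 mixes 1/2 on A; P2 mixes 1/4 on P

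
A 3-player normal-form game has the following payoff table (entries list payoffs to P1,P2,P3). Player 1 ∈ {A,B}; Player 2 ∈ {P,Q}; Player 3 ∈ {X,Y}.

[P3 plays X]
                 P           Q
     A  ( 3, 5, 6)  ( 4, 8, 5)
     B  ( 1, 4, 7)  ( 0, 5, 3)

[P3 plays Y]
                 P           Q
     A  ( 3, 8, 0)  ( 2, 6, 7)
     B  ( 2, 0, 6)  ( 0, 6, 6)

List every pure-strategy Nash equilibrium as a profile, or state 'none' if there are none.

PSNE: ∅

(A,P,X): not NE [P2→Q gives 8>5]
(A,P,Y): not NE [P3→X gives 6>0]
(A,Q,X): not NE [P3→Y gives 7>5]
(A,Q,Y): not NE [P2→P gives 8>6]
(B,P,X): not NE [P1→A gives 3>1; P2→Q gives 5>4]
(B,P,Y): not NE [P1→A gives 3>2; P2→Q gives 6>0; P3→X gives 7>6]
(B,Q,X): not NE [P1→A gives 4>0; P3→Y gives 6>3]
(B,Q,Y): not NE [P1→A gives 2>0]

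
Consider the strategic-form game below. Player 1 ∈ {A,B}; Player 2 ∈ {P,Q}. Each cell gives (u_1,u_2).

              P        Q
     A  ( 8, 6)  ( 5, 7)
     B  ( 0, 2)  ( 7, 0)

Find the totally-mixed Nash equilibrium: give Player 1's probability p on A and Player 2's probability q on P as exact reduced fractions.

P1 mixes 2/3 on A; P2 mixes 1/5 on P

P1 indiff ⇒ q·8+(1-q)·5 = q·0+(1-q)·7 ⇒ q(8) = (1-q)(2) ⇒ q = 1/5
P2 indiff ⇒ p·6+(1-p)·2 = p·7+(1-p)·0 ⇒ p(-1) = (1-p)(-2) ⇒ p = 2/3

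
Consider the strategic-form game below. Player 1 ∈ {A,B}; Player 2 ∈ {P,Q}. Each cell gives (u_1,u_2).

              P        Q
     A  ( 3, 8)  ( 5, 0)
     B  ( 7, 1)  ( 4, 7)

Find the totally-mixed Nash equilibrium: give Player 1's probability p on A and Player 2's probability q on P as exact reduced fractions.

P1 indiff ⇒ q·3+(1-q)·5 = q·7+(1-q)·4 ⇒ q(-4) = (1-q)(-1) ⇒ q = 1/5
P2 indiff ⇒ p·8+(1-p)·1 = p·0+(1-p)·7 ⇒ p(8) = (1-p)(6) ⇒ p = 3/7

P1 mixes 3/7 on A; P2 mixes 1/5 on P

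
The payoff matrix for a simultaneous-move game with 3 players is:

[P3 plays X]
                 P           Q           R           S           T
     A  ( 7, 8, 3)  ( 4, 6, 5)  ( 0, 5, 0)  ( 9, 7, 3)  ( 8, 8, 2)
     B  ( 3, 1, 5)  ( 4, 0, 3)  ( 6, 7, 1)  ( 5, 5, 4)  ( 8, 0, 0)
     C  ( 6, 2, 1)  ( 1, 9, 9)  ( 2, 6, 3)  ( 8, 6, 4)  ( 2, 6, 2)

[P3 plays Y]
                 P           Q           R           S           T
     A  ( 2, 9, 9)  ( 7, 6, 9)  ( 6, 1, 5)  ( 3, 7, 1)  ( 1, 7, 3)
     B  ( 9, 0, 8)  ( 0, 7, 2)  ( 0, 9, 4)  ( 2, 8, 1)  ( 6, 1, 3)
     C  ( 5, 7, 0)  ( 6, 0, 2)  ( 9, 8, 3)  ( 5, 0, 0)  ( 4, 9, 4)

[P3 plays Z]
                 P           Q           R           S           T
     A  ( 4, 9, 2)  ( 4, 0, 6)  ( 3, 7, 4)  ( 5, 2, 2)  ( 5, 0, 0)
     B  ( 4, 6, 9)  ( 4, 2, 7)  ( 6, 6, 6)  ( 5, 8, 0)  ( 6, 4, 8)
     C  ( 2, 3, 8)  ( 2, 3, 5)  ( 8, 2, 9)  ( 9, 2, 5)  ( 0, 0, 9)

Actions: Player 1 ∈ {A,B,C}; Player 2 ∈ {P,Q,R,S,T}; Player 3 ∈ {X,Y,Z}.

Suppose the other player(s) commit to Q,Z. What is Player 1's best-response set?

u_1(A vs Q,Z) = 4
u_1(B vs Q,Z) = 4
u_1(C vs Q,Z) = 2
max payoff 4 at {A,B}

BR_1 = {A,B}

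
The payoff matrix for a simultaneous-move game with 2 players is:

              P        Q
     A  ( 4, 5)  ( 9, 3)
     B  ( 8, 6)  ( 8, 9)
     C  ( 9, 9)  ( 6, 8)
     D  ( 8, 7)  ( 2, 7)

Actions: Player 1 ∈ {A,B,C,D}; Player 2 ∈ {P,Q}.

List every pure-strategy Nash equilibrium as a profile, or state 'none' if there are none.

PSNE = {(C,P)}

(A,P): not NE [P1→C gives 9>4]
(A,Q): not NE [P2→P gives 5>3]
(B,P): not NE [P1→C gives 9>8; P2→Q gives 9>6]
(B,Q): not NE [P1→A gives 9>8]
(C,P): NE
(C,Q): not NE [P1→A gives 9>6; P2→P gives 9>8]
(D,P): not NE [P1→C gives 9>8]
(D,Q): not NE [P1→A gives 9>2]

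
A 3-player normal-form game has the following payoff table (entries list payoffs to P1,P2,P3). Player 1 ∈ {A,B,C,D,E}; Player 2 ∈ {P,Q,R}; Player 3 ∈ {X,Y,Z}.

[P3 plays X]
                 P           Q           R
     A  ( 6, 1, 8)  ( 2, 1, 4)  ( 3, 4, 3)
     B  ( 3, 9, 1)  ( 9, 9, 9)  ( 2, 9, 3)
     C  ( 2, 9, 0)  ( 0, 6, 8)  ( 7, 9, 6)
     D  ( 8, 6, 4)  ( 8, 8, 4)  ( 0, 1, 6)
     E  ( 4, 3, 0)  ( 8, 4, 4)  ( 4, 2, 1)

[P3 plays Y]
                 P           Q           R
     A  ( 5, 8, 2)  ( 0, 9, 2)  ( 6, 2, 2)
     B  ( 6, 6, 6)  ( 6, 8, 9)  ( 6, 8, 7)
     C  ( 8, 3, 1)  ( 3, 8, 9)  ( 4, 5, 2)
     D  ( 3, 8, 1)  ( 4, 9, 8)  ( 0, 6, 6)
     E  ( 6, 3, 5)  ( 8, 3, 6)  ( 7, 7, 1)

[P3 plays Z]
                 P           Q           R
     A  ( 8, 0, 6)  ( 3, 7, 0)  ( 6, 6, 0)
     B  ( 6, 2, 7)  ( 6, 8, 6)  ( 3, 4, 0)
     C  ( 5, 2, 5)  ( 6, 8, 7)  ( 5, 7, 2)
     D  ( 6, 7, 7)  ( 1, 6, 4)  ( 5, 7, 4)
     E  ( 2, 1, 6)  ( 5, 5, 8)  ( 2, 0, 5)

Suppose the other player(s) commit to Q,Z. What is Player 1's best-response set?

P1 best: {B,C}

u_1(A vs Q,Z) = 3
u_1(B vs Q,Z) = 6
u_1(C vs Q,Z) = 6
u_1(D vs Q,Z) = 1
u_1(E vs Q,Z) = 5
max payoff 6 at {B,C}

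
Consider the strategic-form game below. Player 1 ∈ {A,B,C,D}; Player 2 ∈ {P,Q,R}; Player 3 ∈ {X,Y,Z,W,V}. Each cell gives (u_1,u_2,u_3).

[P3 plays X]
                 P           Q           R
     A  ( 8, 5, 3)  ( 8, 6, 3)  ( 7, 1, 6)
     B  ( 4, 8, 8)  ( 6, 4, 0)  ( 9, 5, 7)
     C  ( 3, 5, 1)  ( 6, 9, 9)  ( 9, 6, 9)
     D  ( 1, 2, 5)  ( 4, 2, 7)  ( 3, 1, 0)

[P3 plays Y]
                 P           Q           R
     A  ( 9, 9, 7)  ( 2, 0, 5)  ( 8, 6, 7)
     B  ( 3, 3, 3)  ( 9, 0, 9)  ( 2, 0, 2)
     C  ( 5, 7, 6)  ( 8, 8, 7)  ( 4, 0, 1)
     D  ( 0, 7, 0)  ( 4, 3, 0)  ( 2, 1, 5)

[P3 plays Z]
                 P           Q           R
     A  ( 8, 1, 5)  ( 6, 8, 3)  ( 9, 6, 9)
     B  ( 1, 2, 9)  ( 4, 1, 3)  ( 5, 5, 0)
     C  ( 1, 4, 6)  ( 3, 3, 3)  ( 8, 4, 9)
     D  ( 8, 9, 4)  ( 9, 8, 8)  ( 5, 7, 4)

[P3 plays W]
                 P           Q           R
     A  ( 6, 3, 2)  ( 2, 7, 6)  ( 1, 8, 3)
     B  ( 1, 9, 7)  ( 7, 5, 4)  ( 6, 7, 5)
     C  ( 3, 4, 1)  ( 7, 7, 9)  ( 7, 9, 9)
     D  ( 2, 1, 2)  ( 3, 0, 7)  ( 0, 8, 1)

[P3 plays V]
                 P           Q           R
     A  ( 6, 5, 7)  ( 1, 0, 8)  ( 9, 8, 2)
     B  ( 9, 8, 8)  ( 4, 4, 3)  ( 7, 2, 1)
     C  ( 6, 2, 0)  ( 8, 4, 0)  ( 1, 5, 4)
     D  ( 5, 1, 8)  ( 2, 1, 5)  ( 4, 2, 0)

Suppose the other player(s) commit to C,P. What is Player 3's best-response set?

u_3(X vs C,P) = 1
u_3(Y vs C,P) = 6
u_3(Z vs C,P) = 6
u_3(W vs C,P) = 1
u_3(V vs C,P) = 0
max payoff 6 at {Y,Z}

BR_3 = {Y,Z}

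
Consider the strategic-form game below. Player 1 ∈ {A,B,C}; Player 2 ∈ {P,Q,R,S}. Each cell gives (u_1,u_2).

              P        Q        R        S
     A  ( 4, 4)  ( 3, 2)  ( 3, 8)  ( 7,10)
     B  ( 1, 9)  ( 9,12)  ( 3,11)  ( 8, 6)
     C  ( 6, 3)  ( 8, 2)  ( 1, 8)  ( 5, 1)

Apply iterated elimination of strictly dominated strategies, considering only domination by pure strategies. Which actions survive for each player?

P2 drop P (R beats it: A:8>4 B:11>9 C:8>3)
P1 drop C (B beats it: Q:9>8 R:3>1 S:8>5)
P1→{A,B} P2→{Q,R,S}

IESDS → P1:{A,B} P2:{Q,R,S}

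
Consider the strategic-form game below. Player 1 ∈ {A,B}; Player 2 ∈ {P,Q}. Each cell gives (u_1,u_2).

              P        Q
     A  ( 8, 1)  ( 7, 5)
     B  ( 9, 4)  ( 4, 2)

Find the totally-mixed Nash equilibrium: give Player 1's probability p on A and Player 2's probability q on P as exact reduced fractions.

P1 indiff ⇒ q·8+(1-q)·7 = q·9+(1-q)·4 ⇒ q(-1) = (1-q)(-3) ⇒ q = 3/4
P2 indiff ⇒ p·1+(1-p)·4 = p·5+(1-p)·2 ⇒ p(-4) = (1-p)(-2) ⇒ p = 1/3

P1 mixes 1/3 on A; P2 mixes 3/4 on P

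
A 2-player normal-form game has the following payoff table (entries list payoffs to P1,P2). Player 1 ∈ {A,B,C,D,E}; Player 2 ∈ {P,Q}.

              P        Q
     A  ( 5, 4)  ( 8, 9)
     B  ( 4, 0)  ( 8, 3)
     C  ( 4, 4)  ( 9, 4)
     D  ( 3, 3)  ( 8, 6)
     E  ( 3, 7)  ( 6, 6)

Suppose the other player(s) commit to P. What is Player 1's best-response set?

BR_1 = {A}

u_1(A vs P) = 5
u_1(B vs P) = 4
u_1(C vs P) = 4
u_1(D vs P) = 3
u_1(E vs P) = 3
max payoff 5 at {A}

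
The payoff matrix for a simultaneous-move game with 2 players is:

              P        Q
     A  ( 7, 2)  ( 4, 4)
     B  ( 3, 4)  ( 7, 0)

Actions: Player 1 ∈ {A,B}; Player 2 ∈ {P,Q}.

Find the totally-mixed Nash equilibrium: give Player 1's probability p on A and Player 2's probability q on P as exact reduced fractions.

P1 indiff ⇒ q·7+(1-q)·4 = q·3+(1-q)·7 ⇒ q(4) = (1-q)(3) ⇒ q = 3/7
P2 indiff ⇒ p·2+(1-p)·4 = p·4+(1-p)·0 ⇒ p(-2) = (1-p)(-4) ⇒ p = 2/3

p=2/3, q=3/7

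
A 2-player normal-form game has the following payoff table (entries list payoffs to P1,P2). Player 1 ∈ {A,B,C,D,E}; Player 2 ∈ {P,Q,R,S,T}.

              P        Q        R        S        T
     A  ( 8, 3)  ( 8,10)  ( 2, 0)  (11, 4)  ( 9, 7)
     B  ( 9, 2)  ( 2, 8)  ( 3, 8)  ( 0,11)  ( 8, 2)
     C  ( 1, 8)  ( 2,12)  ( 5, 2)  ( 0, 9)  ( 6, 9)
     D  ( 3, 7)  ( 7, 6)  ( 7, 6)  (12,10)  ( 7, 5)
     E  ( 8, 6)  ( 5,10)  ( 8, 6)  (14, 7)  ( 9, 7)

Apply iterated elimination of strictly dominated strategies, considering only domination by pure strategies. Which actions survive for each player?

Remaining: P1:{A,D,E} P2:{Q,S}

P1 drop C (D beats it: P:3>1 Q:7>2 R:7>5 S:12>0 T:7>6)
P2 drop P (S beats it: A:4>3 B:11>2 D:10>7 E:7>6)
P1 drop B (E beats it: Q:5>2 R:8>3 S:14>0 T:9>8)
P2 drop R (S beats it: A:4>0 D:10>6 E:7>6)
P2 drop T (Q beats it: A:10>7 D:6>5 E:10>7)
P1→{A,D,E} P2→{Q,S}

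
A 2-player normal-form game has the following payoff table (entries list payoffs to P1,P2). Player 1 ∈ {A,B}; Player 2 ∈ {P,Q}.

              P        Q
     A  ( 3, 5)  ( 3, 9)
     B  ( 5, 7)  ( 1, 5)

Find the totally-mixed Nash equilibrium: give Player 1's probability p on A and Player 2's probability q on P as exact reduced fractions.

(p,q) = (1/3, 1/2)

P1 indiff ⇒ q·3+(1-q)·3 = q·5+(1-q)·1 ⇒ q(-2) = (1-q)(-2) ⇒ q = 1/2
P2 indiff ⇒ p·5+(1-p)·7 = p·9+(1-p)·5 ⇒ p(-4) = (1-p)(-2) ⇒ p = 1/3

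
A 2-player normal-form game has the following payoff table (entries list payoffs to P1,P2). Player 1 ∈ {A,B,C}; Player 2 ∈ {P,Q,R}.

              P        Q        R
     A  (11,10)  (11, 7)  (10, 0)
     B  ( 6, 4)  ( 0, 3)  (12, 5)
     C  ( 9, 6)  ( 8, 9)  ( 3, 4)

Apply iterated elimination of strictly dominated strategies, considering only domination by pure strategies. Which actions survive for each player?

P1 drop C (A beats it: P:11>9 Q:11>8 R:10>3)
P2 drop Q (P beats it: A:10>7 B:4>3)
P1→{A,B} P2→{P,R}

Survivors P1:{A,B} P2:{P,R}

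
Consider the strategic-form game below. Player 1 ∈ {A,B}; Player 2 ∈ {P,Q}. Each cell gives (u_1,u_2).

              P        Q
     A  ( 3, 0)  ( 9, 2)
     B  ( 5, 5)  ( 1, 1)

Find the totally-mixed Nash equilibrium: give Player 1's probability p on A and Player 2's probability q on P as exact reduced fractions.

P1 indiff ⇒ q·3+(1-q)·9 = q·5+(1-q)·1 ⇒ q(-2) = (1-q)(-8) ⇒ q = 4/5
P2 indiff ⇒ p·0+(1-p)·5 = p·2+(1-p)·1 ⇒ p(-2) = (1-p)(-4) ⇒ p = 2/3

(p,q) = (2/3, 4/5)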